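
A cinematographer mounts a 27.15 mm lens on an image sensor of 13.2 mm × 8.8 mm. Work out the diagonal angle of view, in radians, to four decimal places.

0.5685 rad

Sensor diagonal = √(13.2² + 8.8²) = √251.6800 ≈ 15.8644 mm.
Angle of view α = 2·arctan(d/2f) with d = 15.8644 mm and f = 27.15 mm.
d/2f = 0.29216; arctan(0.29216) ≈ 0.2843 rad, so α ≈ 0.5685 rad.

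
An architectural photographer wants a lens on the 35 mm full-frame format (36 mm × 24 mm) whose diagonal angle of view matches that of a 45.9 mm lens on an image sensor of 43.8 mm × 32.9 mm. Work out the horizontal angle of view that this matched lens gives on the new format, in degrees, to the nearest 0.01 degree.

Sensor diagonal = √(43.8² + 32.9²) = √3000.8500 ≈ 54.7800 mm.
Sensor diagonal = √(36² + 24²) = √1872.0000 ≈ 43.2666 mm.
Equal diagonal AOV ⇒ f₂ = f₁ · 43.2666/54.7800 = 45.9 × 0.78982 ≈ 36.2530 mm.
Horizontal AOV on the new format = 2·arctan(36 / (2 × 36.2530)) = 2·arctan(0.49651) ≈ 52.8098°.

52.81°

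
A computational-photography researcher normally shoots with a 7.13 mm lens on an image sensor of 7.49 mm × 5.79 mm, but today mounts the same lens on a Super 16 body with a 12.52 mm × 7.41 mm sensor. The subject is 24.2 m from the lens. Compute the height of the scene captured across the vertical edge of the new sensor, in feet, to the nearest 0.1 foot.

82.5 ft

The focal length stays 7.13 mm; the relevant sensor dimension is now h = 7.41 mm. Object distance dₒ = 24.2 m = 24200 mm.
Thin-lens field height W = h·(dₒ − f)/f = 7.41 × (24200 − 7.13)/7.13 ≈ 25142.941 mm = 25142.941/304.8 ft = 82.49 ft.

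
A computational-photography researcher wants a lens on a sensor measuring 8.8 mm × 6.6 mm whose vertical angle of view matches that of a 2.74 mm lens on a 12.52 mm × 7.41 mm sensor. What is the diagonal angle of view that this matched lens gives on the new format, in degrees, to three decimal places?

132.144°

Equal vertical AOV ⇒ f₂ = f₁ · 6.6/7.41 = 2.74 × 0.89069 ≈ 2.4405 mm.
Sensor diagonal = √(8.8² + 6.6²) = √121.0000 ≈ 11.0000 mm.
Diagonal AOV on the new format = 2·arctan(11.0000 / (2 × 2.4405)) = 2·arctan(2.25365) ≈ 132.1439°.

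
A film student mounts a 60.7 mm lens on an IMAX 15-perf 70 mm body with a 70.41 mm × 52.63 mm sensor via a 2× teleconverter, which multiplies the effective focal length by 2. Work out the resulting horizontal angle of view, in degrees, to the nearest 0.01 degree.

32.34°

Effective focal length f = 60.7 × 2 = 121.4 mm.
α = 2·arctan(70.41 / (2 × 121.4)) = 2·arctan(0.28999) ≈ 32.3434°.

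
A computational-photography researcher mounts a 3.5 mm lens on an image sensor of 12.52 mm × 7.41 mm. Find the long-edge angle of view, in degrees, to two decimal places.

121.58°

Angle of view α = 2·arctan(w/2f) with w = 12.52 mm and f = 3.5 mm.
w/2f = 1.78857; arctan(1.78857) ≈ 60.7902°, so α ≈ 121.5804°.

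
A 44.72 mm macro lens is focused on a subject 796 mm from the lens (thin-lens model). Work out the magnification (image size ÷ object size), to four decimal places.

0.0595×

Thin lens: 1/f = 1/dₒ + 1/dᵢ → 1/dᵢ = 1/44.72 − 1/796 = 0.0211051 mm⁻¹, so dᵢ ≈ 47.3820 mm.
Magnification m = dᵢ/dₒ = 47.3820/796 ≈ 0.05953.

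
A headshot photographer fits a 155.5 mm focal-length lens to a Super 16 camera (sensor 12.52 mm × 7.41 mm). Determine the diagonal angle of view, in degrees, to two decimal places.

Sensor diagonal = √(12.52² + 7.41²) = √211.6585 ≈ 14.5485 mm.
Angle of view α = 2·arctan(d/2f) with d = 14.5485 mm and f = 155.5 mm.
d/2f = 0.04678; arctan(0.04678) ≈ 2.6783°, so α ≈ 5.3567°.

5.36°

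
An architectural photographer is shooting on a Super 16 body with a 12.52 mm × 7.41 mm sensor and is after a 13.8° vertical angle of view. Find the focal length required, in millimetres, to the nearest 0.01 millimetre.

From α = 2·arctan(h/2f) we get f = h / (2·tan(α/2)).
With h = 7.41 mm and α/2 = 6.9°, tan(α/2) ≈ 0.12101, so f ≈ 7.41 / 0.24203 ≈ 30.6165 mm.

30.62 mm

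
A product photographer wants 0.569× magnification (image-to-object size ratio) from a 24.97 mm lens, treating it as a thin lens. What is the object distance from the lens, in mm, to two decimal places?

With m = dᵢ/dₒ and 1/f = 1/dₒ + 1/dᵢ, substituting dᵢ = m·dₒ gives 1/f = (1 + 1/m)/dₒ, hence dₒ = f·(1 + 1/m).
dₒ = 24.97 × (1 + 1/0.569) = 24.97 × 2.75747 ≈ 68.854 mm.

68.85 mm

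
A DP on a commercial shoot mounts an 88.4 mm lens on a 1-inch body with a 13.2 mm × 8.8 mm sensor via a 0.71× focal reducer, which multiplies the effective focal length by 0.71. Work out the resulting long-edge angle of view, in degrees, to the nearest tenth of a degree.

Effective focal length f = 88.4 × 0.71 = 62.764 mm.
α = 2·arctan(13.2 / (2 × 62.764)) = 2·arctan(0.10516) ≈ 12.0058°.

12.0°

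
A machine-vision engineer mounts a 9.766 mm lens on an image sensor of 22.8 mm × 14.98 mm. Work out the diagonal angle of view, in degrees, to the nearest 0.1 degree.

Sensor diagonal = √(22.8² + 14.98²) = √744.2404 ≈ 27.2808 mm.
Angle of view α = 2·arctan(d/2f) with d = 27.2808 mm and f = 9.766 mm.
d/2f = 1.39672; arctan(1.39672) ≈ 54.3988°, so α ≈ 108.7975°.

108.8°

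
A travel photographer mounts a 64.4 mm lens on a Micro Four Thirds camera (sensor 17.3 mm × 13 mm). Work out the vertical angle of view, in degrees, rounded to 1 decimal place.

Angle of view α = 2·arctan(h/2f) with h = 13 mm and f = 64.4 mm.
h/2f = 0.10093; arctan(0.10093) ≈ 5.7634°, so α ≈ 11.5269°.

11.5°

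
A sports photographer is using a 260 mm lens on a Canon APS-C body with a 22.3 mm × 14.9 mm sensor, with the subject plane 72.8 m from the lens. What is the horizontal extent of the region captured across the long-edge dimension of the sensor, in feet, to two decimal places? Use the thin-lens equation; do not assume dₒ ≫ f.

20.41 ft

dₒ: 72.8 m = 72800 mm.
Similar triangles through the lens centre give W/dₒ = w/dᵢ; with 1/f = 1/dₒ + 1/dᵢ this gives W = w·(dₒ − f)/f.
W = 22.3 mm × (72800 − 260) / 260 = 22.3 × 279.0000 ≈ 6221.700 mm = 6221.700/304.8 ft = 20.4124 ft.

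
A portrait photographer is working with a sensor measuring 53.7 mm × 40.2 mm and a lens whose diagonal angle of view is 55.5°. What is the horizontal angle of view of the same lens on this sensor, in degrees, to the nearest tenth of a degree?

Sensor diagonal = √(53.7² + 40.2²) = √4499.7300 ≈ 67.0800 mm.
From the diagonal AOV: f = 67.0800 / (2·tan(27.75°)) = 67.0800 / 1.05225 ≈ 63.7491 mm.
Horizontal AOV = 2·arctan(53.7 / (2 × 63.7491)) = 2·arctan(0.42118) ≈ 45.6800°.

45.7°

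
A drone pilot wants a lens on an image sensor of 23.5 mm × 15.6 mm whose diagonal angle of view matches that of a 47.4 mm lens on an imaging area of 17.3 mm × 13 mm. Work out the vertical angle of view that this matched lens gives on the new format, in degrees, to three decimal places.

Sensor diagonal = √(17.3² + 13²) = √468.2900 ≈ 21.6400 mm.
Sensor diagonal = √(23.5² + 15.6²) = √795.6100 ≈ 28.2066 mm.
Equal diagonal AOV ⇒ f₂ = f₁ · 28.2066/21.6400 = 47.4 × 1.30344 ≈ 61.7833 mm.
Vertical AOV on the new format = 2·arctan(15.6 / (2 × 61.7833)) = 2·arctan(0.12625) ≈ 14.3908°.

14.391°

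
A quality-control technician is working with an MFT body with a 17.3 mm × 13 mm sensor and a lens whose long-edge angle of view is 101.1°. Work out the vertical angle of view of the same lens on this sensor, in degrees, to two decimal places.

84.80°

From the long-edge AOV: f = 17.3 / (2·tan(50.55°)) = 17.3 / 2.43051 ≈ 7.1178 mm.
Vertical AOV = 2·arctan(13 / (2 × 7.1178)) = 2·arctan(0.91320) ≈ 84.8045°.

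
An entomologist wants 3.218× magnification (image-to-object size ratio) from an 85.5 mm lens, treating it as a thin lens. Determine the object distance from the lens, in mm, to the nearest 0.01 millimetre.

112.07 mm

With m = dᵢ/dₒ and 1/f = 1/dₒ + 1/dᵢ, substituting dᵢ = m·dₒ gives 1/f = (1 + 1/m)/dₒ, hence dₒ = f·(1 + 1/m).
dₒ = 85.5 × (1 + 1/3.218) = 85.5 × 1.31075 ≈ 112.069 mm.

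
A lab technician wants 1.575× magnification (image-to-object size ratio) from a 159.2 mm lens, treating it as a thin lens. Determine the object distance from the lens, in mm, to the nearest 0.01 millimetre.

260.28 mm

With m = dᵢ/dₒ and 1/f = 1/dₒ + 1/dᵢ, substituting dᵢ = m·dₒ gives 1/f = (1 + 1/m)/dₒ, hence dₒ = f·(1 + 1/m).
dₒ = 159.2 × (1 + 1/1.575) = 159.2 × 1.63492 ≈ 260.279 mm.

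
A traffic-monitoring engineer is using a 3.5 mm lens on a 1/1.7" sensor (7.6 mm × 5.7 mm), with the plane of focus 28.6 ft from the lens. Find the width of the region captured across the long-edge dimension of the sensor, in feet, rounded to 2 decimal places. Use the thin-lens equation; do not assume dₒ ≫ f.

62.08 ft

dₒ: 28.6 ft × 304.8 mm/ft = 8717.28 mm.
Similar triangles through the lens centre give W/dₒ = w/dᵢ; with 1/f = 1/dₒ + 1/dᵢ this gives W = w·(dₒ − f)/f.
W = 7.6 mm × (8717.28 − 3.5) / 3.5 = 7.6 × 2489.6513 ≈ 18921.350 mm = 18921.350/304.8 ft = 62.0779 ft.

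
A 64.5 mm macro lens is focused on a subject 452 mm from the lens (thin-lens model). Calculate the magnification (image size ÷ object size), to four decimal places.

Thin lens: 1/f = 1/dₒ + 1/dᵢ → 1/dᵢ = 1/64.5 − 1/452 = 0.0132915 mm⁻¹, so dᵢ ≈ 75.2361 mm.
Magnification m = dᵢ/dₒ = 75.2361/452 ≈ 0.16645.

0.1665×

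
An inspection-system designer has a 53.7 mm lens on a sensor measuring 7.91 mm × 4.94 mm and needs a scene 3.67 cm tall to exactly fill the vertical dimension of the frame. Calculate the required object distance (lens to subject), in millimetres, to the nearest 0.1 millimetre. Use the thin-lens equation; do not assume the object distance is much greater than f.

W: 3.67 cm = 36.7 mm.
Magnification m = h/W = dᵢ/dₒ; combined with 1/f = 1/dₒ + 1/dᵢ this gives dₒ = f·(1 + W/h).
dₒ = 53.7 mm × (1 + 36.7/4.94) = 53.7 × 8.4291 ≈ 452.645 mm.

452.6 mm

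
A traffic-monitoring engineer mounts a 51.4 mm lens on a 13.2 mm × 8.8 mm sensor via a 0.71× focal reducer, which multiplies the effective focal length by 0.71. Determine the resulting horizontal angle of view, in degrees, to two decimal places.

Effective focal length f = 51.4 × 0.71 = 36.494 mm.
α = 2·arctan(13.2 / (2 × 36.494)) = 2·arctan(0.18085) ≈ 20.5025°.

20.50°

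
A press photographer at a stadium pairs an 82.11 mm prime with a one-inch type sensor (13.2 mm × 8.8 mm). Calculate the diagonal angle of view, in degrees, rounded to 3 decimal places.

11.036°

Sensor diagonal = √(13.2² + 8.8²) = √251.6800 ≈ 15.8644 mm.
Angle of view α = 2·arctan(d/2f) with d = 15.8644 mm and f = 82.11 mm.
d/2f = 0.09660; arctan(0.09660) ≈ 5.5179°, so α ≈ 11.0358°.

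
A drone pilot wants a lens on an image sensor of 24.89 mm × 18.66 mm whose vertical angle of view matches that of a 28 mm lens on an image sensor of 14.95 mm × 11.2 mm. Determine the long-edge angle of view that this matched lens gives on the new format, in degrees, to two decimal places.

Equal vertical AOV ⇒ f₂ = f₁ · 18.66/11.2 = 28 × 1.66607 ≈ 46.6500 mm.
Long-edge AOV on the new format = 2·arctan(24.89 / (2 × 46.6500)) = 2·arctan(0.26677) ≈ 29.8743°.

29.87°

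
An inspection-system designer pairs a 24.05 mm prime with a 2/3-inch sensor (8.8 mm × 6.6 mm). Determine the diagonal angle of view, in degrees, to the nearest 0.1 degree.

25.8°

Sensor diagonal = √(8.8² + 6.6²) = √121.0000 ≈ 11.0000 mm.
Angle of view α = 2·arctan(d/2f) with d = 11.0000 mm and f = 24.05 mm.
d/2f = 0.22869; arctan(0.22869) ≈ 12.8815°, so α ≈ 25.7629°.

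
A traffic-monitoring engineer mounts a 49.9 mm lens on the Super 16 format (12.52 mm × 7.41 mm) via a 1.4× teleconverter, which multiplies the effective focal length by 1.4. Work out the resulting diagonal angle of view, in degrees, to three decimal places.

Effective focal length f = 49.9 × 1.4 = 69.86 mm.
Sensor diagonal = √(12.52² + 7.41²) = √211.6585 ≈ 14.5485 mm.
α = 2·arctan(14.548 / (2 × 69.86)) = 2·arctan(0.10413) ≈ 11.8891°.

11.889°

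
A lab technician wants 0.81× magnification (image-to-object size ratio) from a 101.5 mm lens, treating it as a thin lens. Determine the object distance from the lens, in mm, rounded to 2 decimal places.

With m = dᵢ/dₒ and 1/f = 1/dₒ + 1/dᵢ, substituting dᵢ = m·dₒ gives 1/f = (1 + 1/m)/dₒ, hence dₒ = f·(1 + 1/m).
dₒ = 101.5 × (1 + 1/0.81) = 101.5 × 2.23457 ≈ 226.809 mm.

226.81 mm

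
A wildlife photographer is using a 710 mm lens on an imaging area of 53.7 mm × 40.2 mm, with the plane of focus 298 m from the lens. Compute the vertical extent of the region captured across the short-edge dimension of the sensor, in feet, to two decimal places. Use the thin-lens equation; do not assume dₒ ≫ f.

55.22 ft

dₒ: 298 m = 298000 mm.
Similar triangles through the lens centre give W/dₒ = h/dᵢ; with 1/f = 1/dₒ + 1/dᵢ this gives W = h·(dₒ − f)/f.
W = 40.2 mm × (298000 − 710) / 710 = 40.2 × 418.7183 ≈ 16832.476 mm = 16832.476/304.8 ft = 55.2247 ft.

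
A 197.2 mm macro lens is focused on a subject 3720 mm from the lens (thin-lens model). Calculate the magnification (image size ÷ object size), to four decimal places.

Thin lens: 1/f = 1/dₒ + 1/dᵢ → 1/dᵢ = 1/197.2 − 1/3720 = 0.0048022 mm⁻¹, so dᵢ ≈ 208.2389 mm.
Magnification m = dᵢ/dₒ = 208.2389/3720 ≈ 0.05598.

0.0560×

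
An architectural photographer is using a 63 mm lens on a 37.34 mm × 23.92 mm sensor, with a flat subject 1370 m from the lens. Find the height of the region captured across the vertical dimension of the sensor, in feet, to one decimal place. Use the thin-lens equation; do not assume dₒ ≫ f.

dₒ: 1370 m = 1.37e+06 mm.
Similar triangles through the lens centre give W/dₒ = h/dᵢ; with 1/f = 1/dₒ + 1/dᵢ this gives W = h·(dₒ − f)/f.
W = 23.92 mm × (1.37e+06 − 63) / 63 = 23.92 × 21745.0317 ≈ 520141.159 mm = 520141.159/304.8 ft = 1706.5 ft.

1706.5 ft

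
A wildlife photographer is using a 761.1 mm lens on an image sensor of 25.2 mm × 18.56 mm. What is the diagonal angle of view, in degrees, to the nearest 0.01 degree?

Sensor diagonal = √(25.2² + 18.56²) = √979.5136 ≈ 31.2972 mm.
Angle of view α = 2·arctan(d/2f) with d = 31.2972 mm and f = 761.1 mm.
d/2f = 0.02056; arctan(0.02056) ≈ 1.1779°, so α ≈ 2.3557°.

2.36°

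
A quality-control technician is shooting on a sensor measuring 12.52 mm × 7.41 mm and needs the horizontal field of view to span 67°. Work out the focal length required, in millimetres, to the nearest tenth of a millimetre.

9.5 mm

From α = 2·arctan(w/2f) we get f = w / (2·tan(α/2)).
With w = 12.52 mm and α/2 = 33.5°, tan(α/2) ≈ 0.66189, so f ≈ 12.52 / 1.32377 ≈ 9.4578 mm.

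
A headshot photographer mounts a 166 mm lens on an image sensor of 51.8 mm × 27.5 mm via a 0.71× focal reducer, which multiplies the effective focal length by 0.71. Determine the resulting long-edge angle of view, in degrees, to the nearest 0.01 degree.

Effective focal length f = 166 × 0.71 = 117.86 mm.
α = 2·arctan(51.8 / (2 × 117.86)) = 2·arctan(0.21975) ≈ 24.7878°.

24.79°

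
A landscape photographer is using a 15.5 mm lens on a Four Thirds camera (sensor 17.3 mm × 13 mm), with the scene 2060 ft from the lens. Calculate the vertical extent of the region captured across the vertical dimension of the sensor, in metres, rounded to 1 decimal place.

526.6 m

dₒ: 2060 ft × 304.8 mm/ft = 627887.98 mm.
Similar triangles through the lens centre give W/dₒ = h/dᵢ; with 1/f = 1/dₒ + 1/dᵢ this gives W = h·(dₒ − f)/f.
W = 13 mm × (627888 − 15.5) / 15.5 = 13 × 40507.9019 ≈ 526602.725 mm = 526.603 m.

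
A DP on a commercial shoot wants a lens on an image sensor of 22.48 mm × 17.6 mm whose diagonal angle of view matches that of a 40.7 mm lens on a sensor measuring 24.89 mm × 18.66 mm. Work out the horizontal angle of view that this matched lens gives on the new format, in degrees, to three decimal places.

Sensor diagonal = √(24.89² + 18.66²) = √967.7077 ≈ 31.1080 mm.
Sensor diagonal = √(22.48² + 17.6²) = √815.1104 ≈ 28.5501 mm.
Equal diagonal AOV ⇒ f₂ = f₁ · 28.5501/31.1080 = 40.7 × 0.91777 ≈ 37.3534 mm.
Horizontal AOV on the new format = 2·arctan(22.48 / (2 × 37.3534)) = 2·arctan(0.30091) ≈ 33.4941°.

33.494°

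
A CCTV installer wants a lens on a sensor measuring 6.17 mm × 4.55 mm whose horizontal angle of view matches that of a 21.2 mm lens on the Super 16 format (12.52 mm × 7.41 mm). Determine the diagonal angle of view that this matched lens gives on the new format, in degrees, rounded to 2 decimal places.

40.30°

Equal horizontal AOV ⇒ f₂ = f₁ · 6.17/12.52 = 21.2 × 0.49281 ≈ 10.4476 mm.
Sensor diagonal = √(6.17² + 4.55²) = √58.7714 ≈ 7.6663 mm.
Diagonal AOV on the new format = 2·arctan(7.6663 / (2 × 10.4476)) = 2·arctan(0.36689) ≈ 40.2952°.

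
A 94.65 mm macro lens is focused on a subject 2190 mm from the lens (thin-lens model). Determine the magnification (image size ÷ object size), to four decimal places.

Thin lens: 1/f = 1/dₒ + 1/dᵢ → 1/dᵢ = 1/94.65 − 1/2190 = 0.0101086 mm⁻¹, so dᵢ ≈ 98.9255 mm.
Magnification m = dᵢ/dₒ = 98.9255/2190 ≈ 0.04517.

0.0452×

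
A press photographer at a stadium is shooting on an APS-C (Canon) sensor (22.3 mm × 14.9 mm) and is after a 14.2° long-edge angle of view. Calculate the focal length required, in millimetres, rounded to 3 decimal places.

From α = 2·arctan(w/2f) we get f = w / (2·tan(α/2)).
With w = 22.3 mm and α/2 = 7.1°, tan(α/2) ≈ 0.12456, so f ≈ 22.3 / 0.24911 ≈ 89.5175 mm.

89.518 mm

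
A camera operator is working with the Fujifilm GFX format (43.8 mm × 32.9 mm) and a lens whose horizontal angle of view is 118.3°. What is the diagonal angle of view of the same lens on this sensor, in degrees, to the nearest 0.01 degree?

128.94°

From the horizontal AOV: f = 43.8 / (2·tan(59.15°)) = 43.8 / 3.34838 ≈ 13.0809 mm.
Sensor diagonal = √(43.8² + 32.9²) = √3000.8500 ≈ 54.7800 mm.
Diagonal AOV = 2·arctan(54.7800 / (2 × 13.0809)) = 2·arctan(2.09389) ≈ 128.9435°.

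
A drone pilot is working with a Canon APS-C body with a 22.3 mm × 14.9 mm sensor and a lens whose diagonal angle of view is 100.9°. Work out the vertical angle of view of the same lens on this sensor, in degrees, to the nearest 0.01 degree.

Sensor diagonal = √(22.3² + 14.9²) = √719.3000 ≈ 26.8198 mm.
From the diagonal AOV: f = 26.8198 / (2·tan(50.45°)) = 26.8198 / 2.42188 ≈ 11.0739 mm.
Vertical AOV = 2·arctan(14.9 / (2 × 11.0739)) = 2·arctan(0.67275) ≈ 67.8615°.

67.86°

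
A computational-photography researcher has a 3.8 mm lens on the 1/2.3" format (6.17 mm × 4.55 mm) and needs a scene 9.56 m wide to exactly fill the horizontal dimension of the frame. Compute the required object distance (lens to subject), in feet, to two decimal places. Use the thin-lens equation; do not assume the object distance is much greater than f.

W: 9.56 m = 9560 mm.
Magnification m = w/W = dᵢ/dₒ; combined with 1/f = 1/dₒ + 1/dᵢ this gives dₒ = f·(1 + W/w).
dₒ = 3.8 mm × (1 + 9560/6.17) = 3.8 × 1550.4327 ≈ 5891.644 mm = 5891.644/304.8 ft = 19.3295 ft.

19.33 ft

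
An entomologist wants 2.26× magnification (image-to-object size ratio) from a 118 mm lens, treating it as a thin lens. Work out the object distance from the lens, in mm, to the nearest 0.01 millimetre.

With m = dᵢ/dₒ and 1/f = 1/dₒ + 1/dᵢ, substituting dᵢ = m·dₒ gives 1/f = (1 + 1/m)/dₒ, hence dₒ = f·(1 + 1/m).
dₒ = 118 × (1 + 1/2.26) = 118 × 1.44248 ≈ 170.212 mm.

170.21 mm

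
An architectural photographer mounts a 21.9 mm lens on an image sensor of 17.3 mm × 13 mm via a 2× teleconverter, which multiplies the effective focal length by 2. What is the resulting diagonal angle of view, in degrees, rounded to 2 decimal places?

Effective focal length f = 21.9 × 2 = 43.8 mm.
Sensor diagonal = √(17.3² + 13²) = √468.2900 ≈ 21.6400 mm.
α = 2·arctan(21.640 / (2 × 43.8)) = 2·arctan(0.24703) ≈ 27.7522°.

27.75°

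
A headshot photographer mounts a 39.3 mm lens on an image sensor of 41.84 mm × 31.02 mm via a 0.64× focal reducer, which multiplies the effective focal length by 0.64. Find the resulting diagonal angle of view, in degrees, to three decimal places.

Effective focal length f = 39.3 × 0.64 = 25.152 mm.
Sensor diagonal = √(41.84² + 31.02²) = √2712.8260 ≈ 52.0848 mm.
α = 2·arctan(52.085 / (2 × 25.152)) = 2·arctan(1.03540) ≈ 91.9928°.

91.993°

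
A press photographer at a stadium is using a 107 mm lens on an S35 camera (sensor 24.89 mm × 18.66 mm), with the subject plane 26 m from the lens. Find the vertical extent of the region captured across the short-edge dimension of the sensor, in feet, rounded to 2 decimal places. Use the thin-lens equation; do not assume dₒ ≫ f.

dₒ: 26 m = 26000 mm.
Similar triangles through the lens centre give W/dₒ = h/dᵢ; with 1/f = 1/dₒ + 1/dᵢ this gives W = h·(dₒ − f)/f.
W = 18.66 mm × (26000 − 107) / 107 = 18.66 × 241.9907 ≈ 4515.546 mm = 4515.546/304.8 ft = 14.8148 ft.

14.81 ft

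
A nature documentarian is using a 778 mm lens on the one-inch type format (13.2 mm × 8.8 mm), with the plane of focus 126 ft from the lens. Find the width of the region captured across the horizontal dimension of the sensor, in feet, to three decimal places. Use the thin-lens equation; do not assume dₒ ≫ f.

2.094 ft

dₒ: 126 ft × 304.8 mm/ft = 38404.80 mm.
Similar triangles through the lens centre give W/dₒ = w/dᵢ; with 1/f = 1/dₒ + 1/dᵢ this gives W = w·(dₒ − f)/f.
W = 13.2 mm × (38404.8 − 778) / 778 = 13.2 × 48.3635 ≈ 638.398 mm = 638.398/304.8 ft = 2.09448 ft.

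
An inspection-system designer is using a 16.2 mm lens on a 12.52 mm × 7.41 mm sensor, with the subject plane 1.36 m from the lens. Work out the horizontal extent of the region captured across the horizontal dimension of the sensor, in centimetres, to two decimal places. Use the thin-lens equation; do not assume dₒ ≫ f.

dₒ: 1.36 m = 1360 mm.
Similar triangles through the lens centre give W/dₒ = w/dᵢ; with 1/f = 1/dₒ + 1/dᵢ this gives W = w·(dₒ − f)/f.
W = 12.52 mm × (1360 − 16.2) / 16.2 = 12.52 × 82.9506 ≈ 1038.542 mm = 103.854 cm.

103.85 cm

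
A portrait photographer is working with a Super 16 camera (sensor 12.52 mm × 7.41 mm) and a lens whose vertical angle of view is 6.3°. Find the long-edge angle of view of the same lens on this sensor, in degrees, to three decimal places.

From the vertical AOV: f = 7.41 / (2·tan(3.15°)) = 7.41 / 0.11007 ≈ 67.3228 mm.
Long-edge AOV = 2·arctan(12.52 / (2 × 67.3228)) = 2·arctan(0.09298) ≈ 10.6247°.

10.625°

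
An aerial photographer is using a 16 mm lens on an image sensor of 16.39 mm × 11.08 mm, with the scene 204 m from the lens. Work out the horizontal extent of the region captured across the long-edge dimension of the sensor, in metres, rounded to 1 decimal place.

dₒ: 204 m = 204000 mm.
Similar triangles through the lens centre give W/dₒ = w/dᵢ; with 1/f = 1/dₒ + 1/dᵢ this gives W = w·(dₒ − f)/f.
W = 16.39 mm × (204000 − 16) / 16 = 16.39 × 12749.0000 ≈ 208956.110 mm = 208.956 m.

209.0 m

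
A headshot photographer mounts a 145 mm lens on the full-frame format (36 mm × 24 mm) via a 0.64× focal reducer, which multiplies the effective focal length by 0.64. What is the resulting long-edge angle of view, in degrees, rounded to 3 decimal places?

Effective focal length f = 145 × 0.64 = 92.8 mm.
α = 2·arctan(36 / (2 × 92.8)) = 2·arctan(0.19397) ≈ 21.9542°.

21.954°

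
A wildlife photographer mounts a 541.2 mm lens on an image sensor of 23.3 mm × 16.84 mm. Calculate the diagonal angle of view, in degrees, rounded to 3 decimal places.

3.043°

Sensor diagonal = √(23.3² + 16.84²) = √826.4756 ≈ 28.7485 mm.
Angle of view α = 2·arctan(d/2f) with d = 28.7485 mm and f = 541.2 mm.
d/2f = 0.02656; arctan(0.02656) ≈ 1.5214°, so α ≈ 3.0428°.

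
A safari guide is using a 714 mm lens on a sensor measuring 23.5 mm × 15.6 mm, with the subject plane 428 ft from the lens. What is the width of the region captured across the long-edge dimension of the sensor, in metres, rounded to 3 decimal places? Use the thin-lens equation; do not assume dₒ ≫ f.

dₒ: 428 ft × 304.8 mm/ft = 130454.40 mm.
Similar triangles through the lens centre give W/dₒ = w/dᵢ; with 1/f = 1/dₒ + 1/dᵢ this gives W = w·(dₒ − f)/f.
W = 23.5 mm × (130454 − 714) / 714 = 23.5 × 181.7092 ≈ 4270.167 mm = 4.27017 m.

4.270 m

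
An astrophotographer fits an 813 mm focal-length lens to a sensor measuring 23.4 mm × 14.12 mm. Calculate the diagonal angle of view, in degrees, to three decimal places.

Sensor diagonal = √(23.4² + 14.12²) = √746.9344 ≈ 27.3301 mm.
Angle of view α = 2·arctan(d/2f) with d = 27.3301 mm and f = 813 mm.
d/2f = 0.01681; arctan(0.01681) ≈ 0.9629°, so α ≈ 1.9259°.

1.926°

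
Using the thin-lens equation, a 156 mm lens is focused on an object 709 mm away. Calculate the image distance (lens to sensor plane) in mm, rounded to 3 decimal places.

200.007 mm

1/dᵢ = 1/f − 1/dₒ = 1/156 − 1/709 = 0.0049998 mm⁻¹.
dᵢ = 1/0.0049998 ≈ 200.0072 mm.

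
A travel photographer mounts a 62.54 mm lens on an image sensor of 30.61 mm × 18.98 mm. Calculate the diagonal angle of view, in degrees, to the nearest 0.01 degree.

32.13°

Sensor diagonal = √(30.61² + 18.98²) = √1297.2125 ≈ 36.0168 mm.
Angle of view α = 2·arctan(d/2f) with d = 36.0168 mm and f = 62.54 mm.
d/2f = 0.28795; arctan(0.28795) ≈ 16.0638°, so α ≈ 32.1276°.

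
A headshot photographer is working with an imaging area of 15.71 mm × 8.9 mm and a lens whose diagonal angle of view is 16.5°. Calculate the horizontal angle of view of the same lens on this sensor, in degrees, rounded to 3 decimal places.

Sensor diagonal = √(15.71² + 8.9²) = √326.0141 ≈ 18.0559 mm.
From the diagonal AOV: f = 18.0559 / (2·tan(8.25°)) = 18.0559 / 0.28999 ≈ 62.2646 mm.
Horizontal AOV = 2·arctan(15.71 / (2 × 62.2646)) = 2·arctan(0.12616) ≈ 14.3804°.

14.380°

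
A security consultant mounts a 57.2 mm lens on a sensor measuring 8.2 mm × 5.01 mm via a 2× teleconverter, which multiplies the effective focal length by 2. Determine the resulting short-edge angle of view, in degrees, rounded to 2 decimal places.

2.51°

Effective focal length f = 57.2 × 2 = 114.4 mm.
α = 2·arctan(5.01 / (2 × 114.4)) = 2·arctan(0.02190) ≈ 2.5088°.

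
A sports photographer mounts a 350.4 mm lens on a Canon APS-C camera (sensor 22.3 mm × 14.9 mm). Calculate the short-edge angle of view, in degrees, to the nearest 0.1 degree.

Angle of view α = 2·arctan(h/2f) with h = 14.9 mm and f = 350.4 mm.
h/2f = 0.02126; arctan(0.02126) ≈ 1.2180°, so α ≈ 2.4360°.

2.4°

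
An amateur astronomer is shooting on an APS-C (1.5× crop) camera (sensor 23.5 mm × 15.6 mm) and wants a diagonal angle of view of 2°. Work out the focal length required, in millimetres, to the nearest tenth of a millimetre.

Sensor diagonal = √(23.5² + 15.6²) = √795.6100 ≈ 28.2066 mm.
From α = 2·arctan(d/2f) we get f = d / (2·tan(α/2)).
With d = 28.2066 mm and α/2 = 1°, tan(α/2) ≈ 0.01746, so f ≈ 28.2066 / 0.03491 ≈ 807.9764 mm.

808.0 mm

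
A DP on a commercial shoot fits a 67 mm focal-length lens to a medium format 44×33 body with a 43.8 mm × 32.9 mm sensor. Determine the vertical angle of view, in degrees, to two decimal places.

27.59°

Angle of view α = 2·arctan(h/2f) with h = 32.9 mm and f = 67 mm.
h/2f = 0.24552; arctan(0.24552) ≈ 13.7945°, so α ≈ 27.5891°.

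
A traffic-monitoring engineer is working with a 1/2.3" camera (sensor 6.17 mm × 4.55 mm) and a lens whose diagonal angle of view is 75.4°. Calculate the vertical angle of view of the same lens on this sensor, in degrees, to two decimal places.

49.28°

Sensor diagonal = √(6.17² + 4.55²) = √58.7714 ≈ 7.6663 mm.
From the diagonal AOV: f = 7.6663 / (2·tan(37.7°)) = 7.6663 / 1.54578 ≈ 4.9595 mm.
Vertical AOV = 2·arctan(4.55 / (2 × 4.9595)) = 2·arctan(0.45872) ≈ 49.2835°.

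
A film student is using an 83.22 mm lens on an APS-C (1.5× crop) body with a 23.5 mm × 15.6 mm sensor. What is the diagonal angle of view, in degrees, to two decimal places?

Sensor diagonal = √(23.5² + 15.6²) = √795.6100 ≈ 28.2066 mm.
Angle of view α = 2·arctan(d/2f) with d = 28.2066 mm and f = 83.22 mm.
d/2f = 0.16947; arctan(0.16947) ≈ 9.6185°, so α ≈ 19.2370°.

19.24°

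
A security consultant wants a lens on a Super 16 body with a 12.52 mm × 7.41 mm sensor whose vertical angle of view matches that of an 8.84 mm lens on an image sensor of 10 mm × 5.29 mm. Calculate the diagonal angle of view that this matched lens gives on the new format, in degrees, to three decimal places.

60.864°

Equal vertical AOV ⇒ f₂ = f₁ · 7.41/5.29 = 8.84 × 1.40076 ≈ 12.3827 mm.
Sensor diagonal = √(12.52² + 7.41²) = √211.6585 ≈ 14.5485 mm.
Diagonal AOV on the new format = 2·arctan(14.5485 / (2 × 12.3827)) = 2·arctan(0.58745) ≈ 60.8645°.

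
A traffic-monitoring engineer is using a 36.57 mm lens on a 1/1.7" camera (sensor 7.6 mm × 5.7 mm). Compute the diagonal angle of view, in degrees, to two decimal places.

Sensor diagonal = √(7.6² + 5.7²) = √90.2500 ≈ 9.5000 mm.
Angle of view α = 2·arctan(d/2f) with d = 9.5000 mm and f = 36.57 mm.
d/2f = 0.12989; arctan(0.12989) ≈ 7.4006°, so α ≈ 14.8012°.

14.80°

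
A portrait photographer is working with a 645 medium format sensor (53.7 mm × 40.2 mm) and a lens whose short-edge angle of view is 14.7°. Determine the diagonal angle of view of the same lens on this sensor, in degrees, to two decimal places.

From the short-edge AOV: f = 40.2 / (2·tan(7.35°)) = 40.2 / 0.25798 ≈ 155.8260 mm.
Sensor diagonal = √(53.7² + 40.2²) = √4499.7300 ≈ 67.0800 mm.
Diagonal AOV = 2·arctan(67.0800 / (2 × 155.8260)) = 2·arctan(0.21524) ≈ 24.2941°.

24.29°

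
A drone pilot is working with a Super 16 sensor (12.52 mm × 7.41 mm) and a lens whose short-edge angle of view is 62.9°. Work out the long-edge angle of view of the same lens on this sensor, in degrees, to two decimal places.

From the short-edge AOV: f = 7.41 / (2·tan(31.45°)) = 7.41 / 1.22320 ≈ 6.0579 mm.
Long-edge AOV = 2·arctan(12.52 / (2 × 6.0579)) = 2·arctan(1.03337) ≈ 91.8802°.

91.88°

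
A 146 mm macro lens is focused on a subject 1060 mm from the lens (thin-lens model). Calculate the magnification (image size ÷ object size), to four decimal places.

Thin lens: 1/f = 1/dₒ + 1/dᵢ → 1/dᵢ = 1/146 − 1/1060 = 0.0059059 mm⁻¹, so dᵢ ≈ 169.3217 mm.
Magnification m = dᵢ/dₒ = 169.3217/1060 ≈ 0.15974.

0.1597×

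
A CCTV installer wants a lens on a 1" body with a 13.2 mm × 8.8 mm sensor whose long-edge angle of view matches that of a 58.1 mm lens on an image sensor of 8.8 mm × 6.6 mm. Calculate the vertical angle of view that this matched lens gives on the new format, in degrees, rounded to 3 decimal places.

5.781°

Equal long-edge AOV ⇒ f₂ = f₁ · 13.2/8.8 = 58.1 × 1.50000 ≈ 87.1500 mm.
Vertical AOV on the new format = 2·arctan(8.8 / (2 × 87.1500)) = 2·arctan(0.05049) ≈ 5.7806°.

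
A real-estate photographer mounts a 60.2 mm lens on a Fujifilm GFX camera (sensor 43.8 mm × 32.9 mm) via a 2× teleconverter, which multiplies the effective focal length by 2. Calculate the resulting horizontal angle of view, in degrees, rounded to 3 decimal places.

Effective focal length f = 60.2 × 2 = 120.4 mm.
α = 2·arctan(43.8 / (2 × 120.4)) = 2·arctan(0.18189) ≈ 20.6181°.

20.618°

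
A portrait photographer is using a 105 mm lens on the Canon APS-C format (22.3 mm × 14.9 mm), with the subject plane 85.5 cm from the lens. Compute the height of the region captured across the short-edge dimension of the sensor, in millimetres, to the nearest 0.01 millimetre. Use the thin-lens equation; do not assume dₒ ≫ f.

106.43 mm

dₒ: 85.5 cm = 855 mm.
Similar triangles through the lens centre give W/dₒ = h/dᵢ; with 1/f = 1/dₒ + 1/dᵢ this gives W = h·(dₒ − f)/f.
W = 14.9 mm × (855 − 105) / 105 = 14.9 × 7.1429 ≈ 106.429 mm.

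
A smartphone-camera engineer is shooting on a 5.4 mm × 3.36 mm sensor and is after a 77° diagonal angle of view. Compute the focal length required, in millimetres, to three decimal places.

3.998 mm

Sensor diagonal = √(5.4² + 3.36²) = √40.4496 ≈ 6.3600 mm.
From α = 2·arctan(d/2f) we get f = d / (2·tan(α/2)).
With d = 6.3600 mm and α/2 = 38.5°, tan(α/2) ≈ 0.79544, so f ≈ 6.3600 / 1.59087 ≈ 3.9978 mm.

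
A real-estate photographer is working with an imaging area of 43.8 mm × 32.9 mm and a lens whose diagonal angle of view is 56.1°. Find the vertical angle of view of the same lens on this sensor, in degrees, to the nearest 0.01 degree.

Sensor diagonal = √(43.8² + 32.9²) = √3000.8500 ≈ 54.7800 mm.
From the diagonal AOV: f = 54.7800 / (2·tan(28.05°)) = 54.7800 / 1.06566 ≈ 51.4048 mm.
Vertical AOV = 2·arctan(32.9 / (2 × 51.4048)) = 2·arctan(0.32001) ≈ 35.4903°.

35.49°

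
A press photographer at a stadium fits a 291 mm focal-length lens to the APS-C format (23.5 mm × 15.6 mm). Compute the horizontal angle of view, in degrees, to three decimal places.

Angle of view α = 2·arctan(w/2f) with w = 23.5 mm and f = 291 mm.
w/2f = 0.04038; arctan(0.04038) ≈ 2.3122°, so α ≈ 4.6245°.

4.624°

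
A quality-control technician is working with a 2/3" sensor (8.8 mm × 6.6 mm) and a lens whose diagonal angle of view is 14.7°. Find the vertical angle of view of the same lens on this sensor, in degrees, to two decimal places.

8.85°

Sensor diagonal = √(8.8² + 6.6²) = √121.0000 ≈ 11.0000 mm.
From the diagonal AOV: f = 11.0000 / (2·tan(7.35°)) = 11.0000 / 0.25798 ≈ 42.6390 mm.
Vertical AOV = 2·arctan(6.6 / (2 × 42.6390)) = 2·arctan(0.07739) ≈ 8.8511°.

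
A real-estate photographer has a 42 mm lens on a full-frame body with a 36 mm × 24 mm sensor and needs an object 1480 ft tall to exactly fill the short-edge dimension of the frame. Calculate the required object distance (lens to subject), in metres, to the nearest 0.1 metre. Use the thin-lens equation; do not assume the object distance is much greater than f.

789.5 m

W: 1480 ft × 304.8 mm/ft = 451103.99 mm.
Magnification m = h/W = dᵢ/dₒ; combined with 1/f = 1/dₒ + 1/dᵢ this gives dₒ = f·(1 + W/h).
dₒ = 42 mm × (1 + 451104/24) = 42 × 18796.9994 ≈ 789473.975 mm = 789.474 m.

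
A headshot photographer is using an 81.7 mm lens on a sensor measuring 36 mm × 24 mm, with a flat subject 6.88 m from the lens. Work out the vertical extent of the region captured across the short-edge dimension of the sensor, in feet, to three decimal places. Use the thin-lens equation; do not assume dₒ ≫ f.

6.552 ft

dₒ: 6.88 m = 6880 mm.
Similar triangles through the lens centre give W/dₒ = h/dᵢ; with 1/f = 1/dₒ + 1/dᵢ this gives W = h·(dₒ − f)/f.
W = 24 mm × (6880 − 81.7) / 81.7 = 24 × 83.2105 ≈ 1997.053 mm = 1997.053/304.8 ft = 6.55201 ft.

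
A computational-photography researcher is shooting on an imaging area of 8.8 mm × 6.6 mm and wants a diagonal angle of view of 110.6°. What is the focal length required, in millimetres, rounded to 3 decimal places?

Sensor diagonal = √(8.8² + 6.6²) = √121.0000 ≈ 11.0000 mm.
From α = 2·arctan(d/2f) we get f = d / (2·tan(α/2)).
With d = 11.0000 mm and α/2 = 55.3°, tan(α/2) ≈ 1.44418, so f ≈ 11.0000 / 2.88837 ≈ 3.8084 mm.

3.808 mm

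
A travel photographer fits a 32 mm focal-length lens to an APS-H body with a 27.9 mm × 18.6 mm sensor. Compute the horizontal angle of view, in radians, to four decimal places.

0.8222 rad

Angle of view α = 2·arctan(w/2f) with w = 27.9 mm and f = 32 mm.
w/2f = 0.43594; arctan(0.43594) ≈ 0.4111 rad, so α ≈ 0.8222 rad.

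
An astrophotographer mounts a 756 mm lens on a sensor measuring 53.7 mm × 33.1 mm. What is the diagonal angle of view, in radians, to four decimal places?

Sensor diagonal = √(53.7² + 33.1²) = √3979.3000 ≈ 63.0817 mm.
Angle of view α = 2·arctan(d/2f) with d = 63.0817 mm and f = 756 mm.
d/2f = 0.04172; arctan(0.04172) ≈ 0.0417 rad, so α ≈ 0.0834 rad.

0.0834 rad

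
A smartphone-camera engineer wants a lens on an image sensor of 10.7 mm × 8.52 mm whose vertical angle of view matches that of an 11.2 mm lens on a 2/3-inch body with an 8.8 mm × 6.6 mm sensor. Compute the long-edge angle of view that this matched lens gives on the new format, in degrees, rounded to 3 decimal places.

40.612°

Equal vertical AOV ⇒ f₂ = f₁ · 8.52/6.6 = 11.2 × 1.29091 ≈ 14.4582 mm.
Long-edge AOV on the new format = 2·arctan(10.7 / (2 × 14.4582)) = 2·arctan(0.37003) ≈ 40.6122°.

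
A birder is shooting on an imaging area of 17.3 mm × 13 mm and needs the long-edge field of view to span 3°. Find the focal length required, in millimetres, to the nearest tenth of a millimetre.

330.3 mm

From α = 2·arctan(w/2f) we get f = w / (2·tan(α/2)).
With w = 17.3 mm and α/2 = 1.5°, tan(α/2) ≈ 0.02619, so f ≈ 17.3 / 0.05237 ≈ 330.3302 mm.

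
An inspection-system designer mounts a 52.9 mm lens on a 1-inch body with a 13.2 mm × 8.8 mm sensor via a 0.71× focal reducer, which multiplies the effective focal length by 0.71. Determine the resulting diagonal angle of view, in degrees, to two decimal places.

23.85°

Effective focal length f = 52.9 × 0.71 = 37.559 mm.
Sensor diagonal = √(13.2² + 8.8²) = √251.6800 ≈ 15.8644 mm.
α = 2·arctan(15.864 / (2 × 37.559)) = 2·arctan(0.21119) ≈ 23.8505°.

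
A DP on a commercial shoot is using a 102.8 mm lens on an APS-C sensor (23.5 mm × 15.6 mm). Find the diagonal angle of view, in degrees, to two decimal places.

15.62°

Sensor diagonal = √(23.5² + 15.6²) = √795.6100 ≈ 28.2066 mm.
Angle of view α = 2·arctan(d/2f) with d = 28.2066 mm and f = 102.8 mm.
d/2f = 0.13719; arctan(0.13719) ≈ 7.8117°, so α ≈ 15.6234°.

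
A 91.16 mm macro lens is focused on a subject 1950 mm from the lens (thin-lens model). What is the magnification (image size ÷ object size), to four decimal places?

0.0490×

Thin lens: 1/f = 1/dₒ + 1/dᵢ → 1/dᵢ = 1/91.16 − 1/1950 = 0.0104569 mm⁻¹, so dᵢ ≈ 95.6306 mm.
Magnification m = dᵢ/dₒ = 95.6306/1950 ≈ 0.04904.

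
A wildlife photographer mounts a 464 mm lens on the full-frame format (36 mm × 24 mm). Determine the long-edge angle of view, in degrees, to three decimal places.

4.443°

Angle of view α = 2·arctan(w/2f) with w = 36 mm and f = 464 mm.
w/2f = 0.03879; arctan(0.03879) ≈ 2.2216°, so α ≈ 4.4431°.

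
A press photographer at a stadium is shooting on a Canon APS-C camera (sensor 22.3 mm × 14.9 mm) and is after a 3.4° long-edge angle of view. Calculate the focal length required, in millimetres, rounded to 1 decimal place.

From α = 2·arctan(w/2f) we get f = w / (2·tan(α/2)).
With w = 22.3 mm and α/2 = 1.7°, tan(α/2) ≈ 0.02968, so f ≈ 22.3 / 0.05936 ≈ 375.6826 mm.

375.7 mm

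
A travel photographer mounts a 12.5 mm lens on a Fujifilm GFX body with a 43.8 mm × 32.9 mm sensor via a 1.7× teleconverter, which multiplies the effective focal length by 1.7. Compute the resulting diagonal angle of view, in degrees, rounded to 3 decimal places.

Effective focal length f = 12.5 × 1.7 = 21.25 mm.
Sensor diagonal = √(43.8² + 32.9²) = √3000.8500 ≈ 54.7800 mm.
α = 2·arctan(54.780 / (2 × 21.25)) = 2·arctan(1.28894) ≈ 104.3892°.

104.389°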